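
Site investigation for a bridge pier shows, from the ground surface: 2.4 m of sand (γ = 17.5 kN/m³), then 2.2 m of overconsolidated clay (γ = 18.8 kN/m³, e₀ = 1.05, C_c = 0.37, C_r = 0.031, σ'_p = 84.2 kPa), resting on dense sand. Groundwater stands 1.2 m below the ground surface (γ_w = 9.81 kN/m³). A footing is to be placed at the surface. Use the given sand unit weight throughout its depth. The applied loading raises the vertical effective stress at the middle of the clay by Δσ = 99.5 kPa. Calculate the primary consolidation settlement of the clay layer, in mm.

S_c ≈ 97.9 mm

Mid-depth of clay below the ground surface: z = 2.4 + 2.2/2 = 3.5 m.
Total vertical stress at mid-clay: σ_v = 17.5×2.4 + 18.8×1.1 = 62.68 kPa.
Pore pressure: u = 9.81×(3.5 − 1.2) = 22.563 kPa.
Initial effective stress: σ'_0 = σ_v − u = 62.68 − 22.563 = 40.117 kPa.
Final effective stress: σ'_f = 40.117 + 99.5 = 139.62 kPa.
σ'_f = 139.62 > σ'_p = 84.2 kPa, so the stress path crosses the preconsolidation pressure — recompression up to σ'_p, then virgin compression beyond:
S_c = H/(1+e₀)·[C_r·log₁₀(σ'_p/σ'_0) + C_c·log₁₀(σ'_f/σ'_p)]
    = 2.2/2.05 × [0.031×log₁₀(84.2/40.117) + 0.37×log₁₀(139.62/84.2)]
    = 1.0732 × [0.0099815 + 0.081265] = 0.09793 m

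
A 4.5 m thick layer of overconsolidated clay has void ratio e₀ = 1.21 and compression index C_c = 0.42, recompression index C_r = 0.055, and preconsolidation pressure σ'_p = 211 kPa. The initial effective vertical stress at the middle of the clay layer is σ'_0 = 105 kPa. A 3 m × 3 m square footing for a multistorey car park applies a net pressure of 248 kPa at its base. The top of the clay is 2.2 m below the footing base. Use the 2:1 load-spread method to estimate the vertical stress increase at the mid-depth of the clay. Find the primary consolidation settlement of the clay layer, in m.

Mid-depth of clay below the footing base: z = 2.2 + 4.5/2 = 4.45 m.
Stress increase at mid-clay by the 2:1 spreading method:
Δσ = qBL/((B+z)(L+z)) = 248×3×3/((3+4.45)(3+4.45)) = 40.214 kPa
Final effective stress: σ'_f = 105 + 40.214 = 145.21 kPa.
σ'_f = 145.21 ≤ σ'_p = 211 kPa, so the clay remains overconsolidated and only the recompression index applies:
S_c = C_r·H/(1+e₀)·log₁₀(σ'_f/σ'_0) = 0.055×4.5/2.21×log₁₀(145.21/105)
    = 0.11199 × 0.14081 = 0.01577 m

S_c ≈ 0.0158 m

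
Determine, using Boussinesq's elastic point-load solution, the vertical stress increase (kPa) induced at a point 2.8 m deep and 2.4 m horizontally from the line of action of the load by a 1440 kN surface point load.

Δσ_z ≈ 22.1 kPa

Boussinesq vertical stress below a point load on an elastic half-space:
Δσ_z = 3P/(2πz²) · [1 + (r/z)²]^(−5/2)
r/z = 2.4/2.8 = 0.85714; [1+(r/z)²]^(−5/2) = 0.25231.
Δσ_z = 3×1440/(2π×2.8²) × 0.25231 = 87.698 × 0.25231 = 22.13 kPa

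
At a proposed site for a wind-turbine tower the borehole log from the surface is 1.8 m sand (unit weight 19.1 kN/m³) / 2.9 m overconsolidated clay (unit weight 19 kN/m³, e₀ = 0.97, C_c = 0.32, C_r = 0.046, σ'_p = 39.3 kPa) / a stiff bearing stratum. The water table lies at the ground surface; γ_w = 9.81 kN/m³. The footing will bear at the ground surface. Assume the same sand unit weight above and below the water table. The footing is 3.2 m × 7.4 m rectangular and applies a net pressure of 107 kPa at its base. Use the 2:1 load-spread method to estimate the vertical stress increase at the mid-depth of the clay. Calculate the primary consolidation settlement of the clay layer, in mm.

S_c ≈ 117 mm

Mid-depth of clay below the ground surface: z = 1.8 + 2.9/2 = 3.25 m.
Total vertical stress at mid-clay: σ_v = 19.1×1.8 + 19×1.45 = 61.93 kPa.
Pore pressure: u = 9.81×(3.25 − 0) = 31.883 kPa.
Initial effective stress: σ'_0 = σ_v − u = 61.93 − 31.883 = 30.047 kPa.
Stress increase at mid-clay by the 2:1 spreading method:
Δσ = qBL/((B+z)(L+z)) = 107×3.2×7.4/((3.2+3.25)(7.4+3.25)) = 36.886 kPa
Final effective stress: σ'_f = 30.047 + 36.886 = 66.933 kPa.
σ'_f = 66.933 > σ'_p = 39.3 kPa, so the stress path crosses the preconsolidation pressure — recompression up to σ'_p, then virgin compression beyond:
S_c = H/(1+e₀)·[C_r·log₁₀(σ'_p/σ'_0) + C_c·log₁₀(σ'_f/σ'_p)]
    = 2.9/1.97 × [0.046×log₁₀(39.3/30.047) + 0.32×log₁₀(66.933/39.3)]
    = 1.4721 × [0.0053632 + 0.073999] = 0.1168 m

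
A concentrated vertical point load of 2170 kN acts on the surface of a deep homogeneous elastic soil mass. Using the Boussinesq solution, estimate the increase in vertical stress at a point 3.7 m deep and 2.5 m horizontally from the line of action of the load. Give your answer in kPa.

Δσ_z ≈ 29.6 kPa

Boussinesq vertical stress below a point load on an elastic half-space:
Δσ_z = 3P/(2πz²) · [1 + (r/z)²]^(−5/2)
r/z = 2.5/3.7 = 0.67568; [1+(r/z)²]^(−5/2) = 0.39057.
Δσ_z = 3×2170/(2π×3.7²) × 0.39057 = 75.683 × 0.39057 = 29.56 kPa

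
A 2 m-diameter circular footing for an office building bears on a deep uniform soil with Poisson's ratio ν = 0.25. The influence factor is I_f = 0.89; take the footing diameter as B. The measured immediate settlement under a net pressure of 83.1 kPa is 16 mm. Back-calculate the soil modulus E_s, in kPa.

E_s ≈ 8670 kPa

S_e = q·B·(1−ν²)/E_s · I_f  ⇒  E_s = q·B·(1−ν²)·I_f / S_e.
E_s = 83.1 × 2 × 0.9375 × 0.89 / 0.016 = 8667 kPa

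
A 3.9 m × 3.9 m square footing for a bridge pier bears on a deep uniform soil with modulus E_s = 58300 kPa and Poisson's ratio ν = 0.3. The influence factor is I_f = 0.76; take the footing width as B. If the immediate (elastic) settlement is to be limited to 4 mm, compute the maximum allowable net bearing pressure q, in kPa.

S_e = q·B·(1−ν²)/E_s · I_f  ⇒  q = S_e·E_s / (B·(1−ν²)·I_f).
q = 0.004 × 58300 / (3.9 × 0.91 × 0.76) = 86.46 kPa

q ≈ 86.5 kPa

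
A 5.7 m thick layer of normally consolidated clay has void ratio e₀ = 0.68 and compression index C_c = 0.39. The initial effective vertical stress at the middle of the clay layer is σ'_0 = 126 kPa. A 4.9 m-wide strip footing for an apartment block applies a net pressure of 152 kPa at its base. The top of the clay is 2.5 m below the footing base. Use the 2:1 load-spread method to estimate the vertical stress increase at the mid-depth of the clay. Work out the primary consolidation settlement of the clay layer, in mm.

Mid-depth of clay below the footing base: z = 2.5 + 5.7/2 = 5.35 m.
Stress increase at mid-clay by the 2:1 spreading method:
Δσ = qB/(B+z) = 152×4.9/(4.9+5.35) = 72.663 kPa
Final effective stress: σ'_f = σ'_0 + Δσ = 126 + 72.663 = 198.66 kPa.
Normally consolidated clay, so the full stress increment lies on the virgin compression line:
S_c = C_c·H/(1+e₀)·log₁₀(σ'_f/σ'_0) = 0.39×5.7/(1+0.68)×log₁₀(198.66/126)
    = 1.3232 × 0.19774 = 0.2616 m

S_c ≈ 262 mm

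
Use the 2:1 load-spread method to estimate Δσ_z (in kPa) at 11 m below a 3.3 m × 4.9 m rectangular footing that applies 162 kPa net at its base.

Δσ_z ≈ 11.5 kPa

By the 2:1 method the load spreads at 1 horizontal : 2 vertical, so at depth z the loaded area has grown by z in each plan dimension:
Δσ = qBL/((B+z)(L+z)) = 162×3.3×4.9/((3.3+11)(4.9+11)) = 11.521 kPa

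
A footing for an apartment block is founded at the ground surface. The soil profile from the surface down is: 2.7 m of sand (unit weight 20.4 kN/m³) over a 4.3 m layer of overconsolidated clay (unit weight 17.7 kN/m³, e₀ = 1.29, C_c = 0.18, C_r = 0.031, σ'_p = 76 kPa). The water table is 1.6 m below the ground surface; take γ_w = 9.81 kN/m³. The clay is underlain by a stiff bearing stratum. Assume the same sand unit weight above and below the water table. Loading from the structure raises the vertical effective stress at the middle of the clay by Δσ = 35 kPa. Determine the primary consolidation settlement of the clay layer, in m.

Mid-depth of clay below the ground surface: z = 2.7 + 4.3/2 = 4.85 m.
Total vertical stress at mid-clay: σ_v = 20.4×2.7 + 17.7×2.15 = 93.135 kPa.
Pore pressure: u = 9.81×(4.85 − 1.6) = 31.883 kPa.
Initial effective stress: σ'_0 = σ_v − u = 93.135 − 31.883 = 61.252 kPa.
Final effective stress: σ'_f = 61.252 + 35 = 96.252 kPa.
σ'_f = 96.252 > σ'_p = 76 kPa, so the stress path crosses the preconsolidation pressure — recompression up to σ'_p, then virgin compression beyond:
S_c = H/(1+e₀)·[C_r·log₁₀(σ'_p/σ'_0) + C_c·log₁₀(σ'_f/σ'_p)]
    = 4.3/2.29 × [0.031×log₁₀(76/61.252) + 0.18×log₁₀(96.252/76)]
    = 1.8777 × [0.0029045 + 0.018467] = 0.04013 m

S_c ≈ 0.0401 m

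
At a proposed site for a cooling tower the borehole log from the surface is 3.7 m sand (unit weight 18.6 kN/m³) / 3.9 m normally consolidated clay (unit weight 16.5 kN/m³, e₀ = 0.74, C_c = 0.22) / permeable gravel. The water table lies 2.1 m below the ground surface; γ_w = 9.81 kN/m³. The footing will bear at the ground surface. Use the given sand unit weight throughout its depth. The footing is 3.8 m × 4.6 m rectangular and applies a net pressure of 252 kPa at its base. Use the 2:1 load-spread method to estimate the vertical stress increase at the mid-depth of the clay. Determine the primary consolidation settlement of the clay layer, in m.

S_c ≈ 0.112 m

Mid-depth of clay below the ground surface: z = 3.7 + 3.9/2 = 5.65 m.
Total vertical stress at mid-clay: σ_v = 18.6×3.7 + 16.5×1.95 = 101 kPa.
Pore pressure: u = 9.81×(5.65 − 2.1) = 34.825 kPa.
Initial effective stress: σ'_0 = σ_v − u = 101 − 34.825 = 66.175 kPa.
Stress increase at mid-clay by the 2:1 spreading method:
Δσ = qBL/((B+z)(L+z)) = 252×3.8×4.6/((3.8+5.65)(4.6+5.65)) = 45.476 kPa
Final effective stress: σ'_f = σ'_0 + Δσ = 66.175 + 45.476 = 111.65 kPa.
Normally consolidated clay, so the full stress increment lies on the virgin compression line:
S_c = C_c·H/(1+e₀)·log₁₀(σ'_f/σ'_0) = 0.22×3.9/(1+0.74)×log₁₀(111.65/66.175)
    = 0.4931 × 0.22716 = 0.112 m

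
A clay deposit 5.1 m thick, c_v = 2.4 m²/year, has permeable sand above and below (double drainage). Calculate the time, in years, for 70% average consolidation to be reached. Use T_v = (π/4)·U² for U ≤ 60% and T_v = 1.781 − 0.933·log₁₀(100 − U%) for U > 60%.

Drainage path length: H_d = H/2 = 2.55 m (double drainage).
U > 60%: T_v = 1.781 − 0.933·log₁₀(100 − 70) = 0.40285.
t = T_v·H_d²/c_v = 0.40285×2.55²/2.4 = 1.091 years.

t ≈ 1.09 years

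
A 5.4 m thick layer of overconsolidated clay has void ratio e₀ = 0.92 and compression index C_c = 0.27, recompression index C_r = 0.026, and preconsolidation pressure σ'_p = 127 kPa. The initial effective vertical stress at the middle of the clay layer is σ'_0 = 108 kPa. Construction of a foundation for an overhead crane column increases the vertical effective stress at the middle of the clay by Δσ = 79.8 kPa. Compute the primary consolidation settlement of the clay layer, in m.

S_c ≈ 0.134 m

Final effective stress: σ'_f = 108 + 79.8 = 187.8 kPa.
σ'_f = 187.8 > σ'_p = 127 kPa, so the stress path crosses the preconsolidation pressure — recompression up to σ'_p, then virgin compression beyond:
S_c = H/(1+e₀)·[C_r·log₁₀(σ'_p/σ'_0) + C_c·log₁₀(σ'_f/σ'_p)]
    = 5.4/1.92 × [0.026×log₁₀(127/108) + 0.27×log₁₀(187.8/127)]
    = 2.8125 × [0.0018299 + 0.045871] = 0.1342 m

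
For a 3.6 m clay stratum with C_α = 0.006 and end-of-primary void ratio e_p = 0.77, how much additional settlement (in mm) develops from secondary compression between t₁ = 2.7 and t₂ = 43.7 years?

S_s ≈ 14.8 mm

Secondary compression: S_s = C_α·H/(1+e_p)·log₁₀(t₂/t₁)
S_s = 0.006×3.6/(1+0.77)×log₁₀(43.7/2.7)
    = 0.0122 × 1.209 = 0.01476 m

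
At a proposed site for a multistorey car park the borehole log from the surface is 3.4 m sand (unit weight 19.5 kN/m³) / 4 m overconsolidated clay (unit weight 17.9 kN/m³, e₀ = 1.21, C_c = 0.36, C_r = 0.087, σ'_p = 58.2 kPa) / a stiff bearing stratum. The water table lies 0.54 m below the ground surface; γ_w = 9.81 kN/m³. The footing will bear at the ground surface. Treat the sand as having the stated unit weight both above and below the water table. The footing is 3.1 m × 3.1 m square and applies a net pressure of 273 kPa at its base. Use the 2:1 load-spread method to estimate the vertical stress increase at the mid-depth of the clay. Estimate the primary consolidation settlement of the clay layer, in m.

Mid-depth of clay below the ground surface: z = 3.4 + 4/2 = 5.4 m.
Total vertical stress at mid-clay: σ_v = 19.5×3.4 + 17.9×2 = 102.1 kPa.
Pore pressure: u = 9.81×(5.4 − 0.54) = 47.677 kPa.
Initial effective stress: σ'_0 = σ_v − u = 102.1 − 47.677 = 54.423 kPa.
Stress increase at mid-clay by the 2:1 spreading method:
Δσ = qBL/((B+z)(L+z)) = 273×3.1×3.1/((3.1+5.4)(3.1+5.4)) = 36.312 kPa
Final effective stress: σ'_f = 54.423 + 36.312 = 90.735 kPa.
σ'_f = 90.735 > σ'_p = 58.2 kPa, so the stress path crosses the preconsolidation pressure — recompression up to σ'_p, then virgin compression beyond:
S_c = H/(1+e₀)·[C_r·log₁₀(σ'_p/σ'_0) + C_c·log₁₀(σ'_f/σ'_p)]
    = 4/2.21 × [0.087×log₁₀(58.2/54.423) + 0.36×log₁₀(90.735/58.2)]
    = 1.81 × [0.0025352 + 0.069427] = 0.1303 m

S_c ≈ 0.13 m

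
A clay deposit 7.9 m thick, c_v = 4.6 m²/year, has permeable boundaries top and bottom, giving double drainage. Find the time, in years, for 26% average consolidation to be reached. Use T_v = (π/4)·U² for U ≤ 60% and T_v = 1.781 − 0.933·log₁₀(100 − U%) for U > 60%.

t ≈ 0.18 years

Drainage path length: H_d = H/2 = 3.95 m (double drainage).
U ≤ 60%: T_v = (π/4)·U² = (π/4)×0.26² = 0.053093.
t = T_v·H_d²/c_v = 0.053093×3.95²/4.6 = 0.1801 years.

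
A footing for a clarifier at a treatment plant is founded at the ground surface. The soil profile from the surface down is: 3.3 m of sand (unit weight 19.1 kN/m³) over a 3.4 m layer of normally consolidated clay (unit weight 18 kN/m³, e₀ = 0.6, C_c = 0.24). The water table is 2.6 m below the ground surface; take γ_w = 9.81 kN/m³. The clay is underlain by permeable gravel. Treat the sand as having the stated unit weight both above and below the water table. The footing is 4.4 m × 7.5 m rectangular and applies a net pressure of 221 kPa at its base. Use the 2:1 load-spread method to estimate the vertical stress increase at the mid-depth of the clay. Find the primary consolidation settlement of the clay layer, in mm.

S_c ≈ 140 mm

Mid-depth of clay below the ground surface: z = 3.3 + 3.4/2 = 5 m.
Total vertical stress at mid-clay: σ_v = 19.1×3.3 + 18×1.7 = 93.63 kPa.
Pore pressure: u = 9.81×(5 − 2.6) = 23.544 kPa.
Initial effective stress: σ'_0 = σ_v − u = 93.63 − 23.544 = 70.086 kPa.
Stress increase at mid-clay by the 2:1 spreading method:
Δσ = qBL/((B+z)(L+z)) = 221×4.4×7.5/((4.4+5)(7.5+5)) = 62.068 kPa
Final effective stress: σ'_f = σ'_0 + Δσ = 70.086 + 62.068 = 132.15 kPa.
Normally consolidated clay, so the full stress increment lies on the virgin compression line:
S_c = C_c·H/(1+e₀)·log₁₀(σ'_f/σ'_0) = 0.24×3.4/(1+0.6)×log₁₀(132.15/70.086)
    = 0.51 × 0.27544 = 0.1405 m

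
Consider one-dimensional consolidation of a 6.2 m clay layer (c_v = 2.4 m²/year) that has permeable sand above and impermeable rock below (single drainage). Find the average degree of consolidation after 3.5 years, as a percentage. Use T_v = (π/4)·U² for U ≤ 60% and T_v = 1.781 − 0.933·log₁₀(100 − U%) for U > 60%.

Drainage path length: H_d = H = 6.2 m (single drainage).
T_v = c_v·t/H_d² = 2.4×3.5/6.2² = 0.21852.
T_v = 0.21852 corresponds to the U ≤ 60% branch:
U = √(4T_v/π) = 0.5275

U ≈ 52.7 %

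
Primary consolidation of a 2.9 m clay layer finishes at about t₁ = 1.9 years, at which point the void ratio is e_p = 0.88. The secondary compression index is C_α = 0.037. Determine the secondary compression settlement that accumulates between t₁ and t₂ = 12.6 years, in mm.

Secondary compression: S_s = C_α·H/(1+e_p)·log₁₀(t₂/t₁)
S_s = 0.037×2.9/(1+0.88)×log₁₀(12.6/1.9)
    = 0.05707 × 0.8216 = 0.04689 m

S_s ≈ 46.9 mm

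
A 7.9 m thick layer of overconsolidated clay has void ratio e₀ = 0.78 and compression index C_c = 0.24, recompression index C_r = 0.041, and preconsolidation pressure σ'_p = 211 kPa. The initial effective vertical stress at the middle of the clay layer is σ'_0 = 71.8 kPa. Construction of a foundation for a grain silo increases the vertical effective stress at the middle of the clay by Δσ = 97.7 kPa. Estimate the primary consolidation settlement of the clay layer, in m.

S_c ≈ 0.0679 m

Final effective stress: σ'_f = 71.8 + 97.7 = 169.5 kPa.
σ'_f = 169.5 ≤ σ'_p = 211 kPa, so the clay remains overconsolidated and only the recompression index applies:
S_c = C_r·H/(1+e₀)·log₁₀(σ'_f/σ'_0) = 0.041×7.9/1.78×log₁₀(169.5/71.8)
    = 0.18197 × 0.37305 = 0.06788 m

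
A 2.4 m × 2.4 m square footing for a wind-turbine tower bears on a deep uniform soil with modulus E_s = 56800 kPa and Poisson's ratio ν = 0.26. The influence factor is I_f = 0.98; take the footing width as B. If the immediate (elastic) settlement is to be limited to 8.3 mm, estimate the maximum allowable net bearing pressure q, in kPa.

q ≈ 215 kPa

S_e = q·B·(1−ν²)/E_s · I_f  ⇒  q = S_e·E_s / (B·(1−ν²)·I_f).
q = 0.0083 × 56800 / (2.4 × 0.9324 × 0.98) = 215 kPa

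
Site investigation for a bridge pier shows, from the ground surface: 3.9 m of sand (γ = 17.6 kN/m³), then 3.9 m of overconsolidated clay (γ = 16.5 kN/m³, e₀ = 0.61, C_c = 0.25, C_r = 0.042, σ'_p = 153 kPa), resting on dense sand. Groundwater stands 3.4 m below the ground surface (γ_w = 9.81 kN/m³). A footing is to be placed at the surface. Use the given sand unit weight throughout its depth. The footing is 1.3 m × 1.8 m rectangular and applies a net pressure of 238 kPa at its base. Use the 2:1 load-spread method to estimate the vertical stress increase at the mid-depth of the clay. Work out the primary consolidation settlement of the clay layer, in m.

S_c ≈ 0.0055 m

Mid-depth of clay below the ground surface: z = 3.9 + 3.9/2 = 5.85 m.
Total vertical stress at mid-clay: σ_v = 17.6×3.9 + 16.5×1.95 = 100.81 kPa.
Pore pressure: u = 9.81×(5.85 − 3.4) = 24.035 kPa.
Initial effective stress: σ'_0 = σ_v − u = 100.81 − 24.035 = 76.775 kPa.
Stress increase at mid-clay by the 2:1 spreading method:
Δσ = qBL/((B+z)(L+z)) = 238×1.3×1.8/((1.3+5.85)(1.8+5.85)) = 10.182 kPa
Final effective stress: σ'_f = 76.775 + 10.182 = 86.957 kPa.
σ'_f = 86.957 ≤ σ'_p = 153 kPa, so the clay remains overconsolidated and only the recompression index applies:
S_c = C_r·H/(1+e₀)·log₁₀(σ'_f/σ'_0) = 0.042×3.9/1.61×log₁₀(86.957/76.775)
    = 0.10174 × 0.054085 = 0.005503 m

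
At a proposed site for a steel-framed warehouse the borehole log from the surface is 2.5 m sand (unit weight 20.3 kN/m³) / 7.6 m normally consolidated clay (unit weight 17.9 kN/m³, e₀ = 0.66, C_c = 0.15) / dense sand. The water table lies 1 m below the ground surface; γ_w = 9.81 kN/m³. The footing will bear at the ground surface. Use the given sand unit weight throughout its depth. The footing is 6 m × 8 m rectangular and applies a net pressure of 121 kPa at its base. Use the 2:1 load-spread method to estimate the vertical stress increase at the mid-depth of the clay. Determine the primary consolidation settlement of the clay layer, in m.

Mid-depth of clay below the ground surface: z = 2.5 + 7.6/2 = 6.3 m.
Total vertical stress at mid-clay: σ_v = 20.3×2.5 + 17.9×3.8 = 118.77 kPa.
Pore pressure: u = 9.81×(6.3 − 1) = 51.993 kPa.
Initial effective stress: σ'_0 = σ_v − u = 118.77 − 51.993 = 66.777 kPa.
Stress increase at mid-clay by the 2:1 spreading method:
Δσ = qBL/((B+z)(L+z)) = 121×6×8/((6+6.3)(8+6.3)) = 33.021 kPa
Final effective stress: σ'_f = σ'_0 + Δσ = 66.777 + 33.021 = 99.798 kPa.
Normally consolidated clay, so the full stress increment lies on the virgin compression line:
S_c = C_c·H/(1+e₀)·log₁₀(σ'_f/σ'_0) = 0.15×7.6/(1+0.66)×log₁₀(99.798/66.777)
    = 0.68675 × 0.17449 = 0.1198 m

S_c ≈ 0.12 m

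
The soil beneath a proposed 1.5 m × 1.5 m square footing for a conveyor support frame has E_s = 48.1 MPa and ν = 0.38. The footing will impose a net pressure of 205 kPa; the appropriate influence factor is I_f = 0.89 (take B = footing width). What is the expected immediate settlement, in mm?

S_e ≈ 4.87 mm

Immediate (elastic) settlement: S_e = q·B·(1−ν²)/E_s · I_f.
E_s = 48.1 MPa = 48100 kPa.
S_e = 205 × 1.5 × (1 − 0.38²) / 48100 × 0.89
    = 205 × 1.5 × 0.8556 / 48100 × 0.89
    = 0.004868 m = 4.868 mm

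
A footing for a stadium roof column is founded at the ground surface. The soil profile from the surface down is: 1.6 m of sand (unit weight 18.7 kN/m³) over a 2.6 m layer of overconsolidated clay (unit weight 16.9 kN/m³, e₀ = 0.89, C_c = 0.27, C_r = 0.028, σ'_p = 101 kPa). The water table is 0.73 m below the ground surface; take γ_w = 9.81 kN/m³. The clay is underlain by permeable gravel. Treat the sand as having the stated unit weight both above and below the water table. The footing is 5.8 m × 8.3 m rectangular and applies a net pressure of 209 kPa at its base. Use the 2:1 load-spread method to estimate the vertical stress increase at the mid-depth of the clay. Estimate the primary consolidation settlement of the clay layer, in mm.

Mid-depth of clay below the ground surface: z = 1.6 + 2.6/2 = 2.9 m.
Total vertical stress at mid-clay: σ_v = 18.7×1.6 + 16.9×1.3 = 51.89 kPa.
Pore pressure: u = 9.81×(2.9 − 0.73) = 21.288 kPa.
Initial effective stress: σ'_0 = σ_v − u = 51.89 − 21.288 = 30.602 kPa.
Stress increase at mid-clay by the 2:1 spreading method:
Δσ = qBL/((B+z)(L+z)) = 209×5.8×8.3/((5.8+2.9)(8.3+2.9)) = 103.26 kPa
Final effective stress: σ'_f = 30.602 + 103.26 = 133.86 kPa.
σ'_f = 133.86 > σ'_p = 101 kPa, so the stress path crosses the preconsolidation pressure — recompression up to σ'_p, then virgin compression beyond:
S_c = H/(1+e₀)·[C_r·log₁₀(σ'_p/σ'_0) + C_c·log₁₀(σ'_f/σ'_p)]
    = 2.6/1.89 × [0.028×log₁₀(101/30.602) + 0.27×log₁₀(133.86/101)]
    = 1.3757 × [0.01452 + 0.033029] = 0.06541 m

S_c ≈ 65.4 mm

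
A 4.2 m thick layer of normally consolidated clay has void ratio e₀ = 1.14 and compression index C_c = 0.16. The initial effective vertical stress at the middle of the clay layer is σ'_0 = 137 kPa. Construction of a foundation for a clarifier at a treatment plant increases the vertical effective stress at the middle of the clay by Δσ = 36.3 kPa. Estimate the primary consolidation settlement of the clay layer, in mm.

Final effective stress: σ'_f = σ'_0 + Δσ = 137 + 36.3 = 173.3 kPa.
Normally consolidated clay, so the full stress increment lies on the virgin compression line:
S_c = C_c·H/(1+e₀)·log₁₀(σ'_f/σ'_0) = 0.16×4.2/(1+1.14)×log₁₀(173.3/137)
    = 0.31402 × 0.10208 = 0.03206 m

S_c ≈ 32.1 mm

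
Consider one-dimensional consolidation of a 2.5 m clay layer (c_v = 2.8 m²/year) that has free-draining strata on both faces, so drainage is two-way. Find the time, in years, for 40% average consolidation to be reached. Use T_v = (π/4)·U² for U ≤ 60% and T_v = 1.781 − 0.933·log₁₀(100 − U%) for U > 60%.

t ≈ 0.0701 years

Drainage path length: H_d = H/2 = 1.25 m (double drainage).
U ≤ 60%: T_v = (π/4)·U² = (π/4)×0.4² = 0.12566.
t = T_v·H_d²/c_v = 0.12566×1.25²/2.8 = 0.07012 years.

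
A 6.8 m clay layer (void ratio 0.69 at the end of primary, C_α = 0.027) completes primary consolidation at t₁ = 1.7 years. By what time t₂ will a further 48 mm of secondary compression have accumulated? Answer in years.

t₂ ≈ 4.7 years

S_s = C_α·H/(1+e_p)·log₁₀(t₂/t₁) ⇒ log₁₀(t₂/t₁) = S_s·(1+e_p)/(C_α·H).
log₁₀(t₂/t₁) = 0.048 × (1+0.69) / (0.027×6.8) = 0.4418
t₂ = t₁ × 10^0.4418 = 1.7 × 2.766 = 4.702 years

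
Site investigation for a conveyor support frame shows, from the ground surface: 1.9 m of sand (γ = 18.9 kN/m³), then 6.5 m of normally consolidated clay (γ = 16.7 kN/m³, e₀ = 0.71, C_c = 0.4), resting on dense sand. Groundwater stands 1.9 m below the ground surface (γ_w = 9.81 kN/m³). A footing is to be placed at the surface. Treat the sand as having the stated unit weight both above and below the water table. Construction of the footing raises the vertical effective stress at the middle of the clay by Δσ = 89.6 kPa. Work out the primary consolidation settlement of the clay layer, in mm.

S_c ≈ 615 mm

Mid-depth of clay below the ground surface: z = 1.9 + 6.5/2 = 5.15 m.
Total vertical stress at mid-clay: σ_v = 18.9×1.9 + 16.7×3.25 = 90.185 kPa.
Pore pressure: u = 9.81×(5.15 − 1.9) = 31.883 kPa.
Initial effective stress: σ'_0 = σ_v − u = 90.185 − 31.883 = 58.302 kPa.
Final effective stress: σ'_f = σ'_0 + Δσ = 58.302 + 89.6 = 147.9 kPa.
Normally consolidated clay, so the full stress increment lies on the virgin compression line:
S_c = C_c·H/(1+e₀)·log₁₀(σ'_f/σ'_0) = 0.4×6.5/(1+0.71)×log₁₀(147.9/58.302)
    = 1.5205 × 0.40428 = 0.6147 m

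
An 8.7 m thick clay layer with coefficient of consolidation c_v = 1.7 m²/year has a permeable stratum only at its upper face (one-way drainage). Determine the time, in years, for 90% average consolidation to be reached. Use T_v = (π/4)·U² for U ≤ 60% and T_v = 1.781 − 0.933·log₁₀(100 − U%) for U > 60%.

Drainage path length: H_d = H = 8.7 m (single drainage).
U > 60%: T_v = 1.781 − 0.933·log₁₀(100 − 90) = 0.848.
t = T_v·H_d²/c_v = 0.848×8.7²/1.7 = 37.76 years.

t ≈ 37.8 years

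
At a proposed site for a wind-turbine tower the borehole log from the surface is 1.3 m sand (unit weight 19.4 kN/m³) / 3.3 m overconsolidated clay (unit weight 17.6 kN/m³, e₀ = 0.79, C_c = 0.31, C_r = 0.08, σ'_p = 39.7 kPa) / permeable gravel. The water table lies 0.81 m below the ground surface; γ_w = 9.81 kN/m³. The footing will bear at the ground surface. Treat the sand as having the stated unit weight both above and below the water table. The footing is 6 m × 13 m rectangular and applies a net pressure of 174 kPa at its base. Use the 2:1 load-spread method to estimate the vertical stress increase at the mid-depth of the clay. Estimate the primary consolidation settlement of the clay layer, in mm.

Mid-depth of clay below the ground surface: z = 1.3 + 3.3/2 = 2.95 m.
Total vertical stress at mid-clay: σ_v = 19.4×1.3 + 17.6×1.65 = 54.26 kPa.
Pore pressure: u = 9.81×(2.95 − 0.81) = 20.993 kPa.
Initial effective stress: σ'_0 = σ_v − u = 54.26 − 20.993 = 33.267 kPa.
Stress increase at mid-clay by the 2:1 spreading method:
Δσ = qBL/((B+z)(L+z)) = 174×6×13/((6+2.95)(13+2.95)) = 95.074 kPa
Final effective stress: σ'_f = 33.267 + 95.074 = 128.34 kPa.
σ'_f = 128.34 > σ'_p = 39.7 kPa, so the stress path crosses the preconsolidation pressure — recompression up to σ'_p, then virgin compression beyond:
S_c = H/(1+e₀)·[C_r·log₁₀(σ'_p/σ'_0) + C_c·log₁₀(σ'_f/σ'_p)]
    = 3.3/1.79 × [0.08×log₁₀(39.7/33.267) + 0.31×log₁₀(128.34/39.7)]
    = 1.8436 × [0.0061421 + 0.15797] = 0.3026 m

S_c ≈ 303 mm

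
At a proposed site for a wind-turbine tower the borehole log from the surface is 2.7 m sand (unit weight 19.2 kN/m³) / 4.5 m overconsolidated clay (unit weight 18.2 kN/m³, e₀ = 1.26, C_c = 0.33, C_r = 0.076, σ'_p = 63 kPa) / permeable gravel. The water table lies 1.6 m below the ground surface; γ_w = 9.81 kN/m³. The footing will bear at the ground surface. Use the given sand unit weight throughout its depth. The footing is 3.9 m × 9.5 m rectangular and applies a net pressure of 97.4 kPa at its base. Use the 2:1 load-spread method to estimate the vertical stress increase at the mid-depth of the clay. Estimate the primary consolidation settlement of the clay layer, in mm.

Mid-depth of clay below the ground surface: z = 2.7 + 4.5/2 = 4.95 m.
Total vertical stress at mid-clay: σ_v = 19.2×2.7 + 18.2×2.25 = 92.79 kPa.
Pore pressure: u = 9.81×(4.95 − 1.6) = 32.864 kPa.
Initial effective stress: σ'_0 = σ_v − u = 92.79 − 32.864 = 59.926 kPa.
Stress increase at mid-clay by the 2:1 spreading method:
Δσ = qBL/((B+z)(L+z)) = 97.4×3.9×9.5/((3.9+4.95)(9.5+4.95)) = 28.219 kPa
Final effective stress: σ'_f = 59.926 + 28.219 = 88.145 kPa.
σ'_f = 88.145 > σ'_p = 63 kPa, so the stress path crosses the preconsolidation pressure — recompression up to σ'_p, then virgin compression beyond:
S_c = H/(1+e₀)·[C_r·log₁₀(σ'_p/σ'_0) + C_c·log₁₀(σ'_f/σ'_p)]
    = 4.5/2.26 × [0.076×log₁₀(63/59.926) + 0.33×log₁₀(88.145/63)]
    = 1.9912 × [0.0016511 + 0.048133] = 0.09913 m

S_c ≈ 99.1 mm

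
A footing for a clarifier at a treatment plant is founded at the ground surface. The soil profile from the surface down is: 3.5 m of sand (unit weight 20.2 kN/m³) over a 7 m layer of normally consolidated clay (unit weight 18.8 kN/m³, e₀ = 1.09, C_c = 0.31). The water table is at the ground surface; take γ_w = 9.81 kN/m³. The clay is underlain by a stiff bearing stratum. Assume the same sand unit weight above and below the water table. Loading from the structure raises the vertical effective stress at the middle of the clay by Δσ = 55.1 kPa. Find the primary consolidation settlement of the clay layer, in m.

Mid-depth of clay below the ground surface: z = 3.5 + 7/2 = 7 m.
Total vertical stress at mid-clay: σ_v = 20.2×3.5 + 18.8×3.5 = 136.5 kPa.
Pore pressure: u = 9.81×(7 − 0) = 68.67 kPa.
Initial effective stress: σ'_0 = σ_v − u = 136.5 − 68.67 = 67.83 kPa.
Final effective stress: σ'_f = σ'_0 + Δσ = 67.83 + 55.1 = 122.93 kPa.
Normally consolidated clay, so the full stress increment lies on the virgin compression line:
S_c = C_c·H/(1+e₀)·log₁₀(σ'_f/σ'_0) = 0.31×7/(1+1.09)×log₁₀(122.93/67.83)
    = 1.0383 × 0.25824 = 0.2681 m

S_c ≈ 0.268 m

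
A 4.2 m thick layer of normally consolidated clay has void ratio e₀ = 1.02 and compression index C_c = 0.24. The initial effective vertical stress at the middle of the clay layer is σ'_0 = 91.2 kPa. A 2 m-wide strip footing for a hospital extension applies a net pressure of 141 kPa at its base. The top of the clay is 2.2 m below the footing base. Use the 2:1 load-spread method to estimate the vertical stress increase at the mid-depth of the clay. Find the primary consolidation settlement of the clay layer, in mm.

S_c ≈ 86.5 mm

Mid-depth of clay below the footing base: z = 2.2 + 4.2/2 = 4.3 m.
Stress increase at mid-clay by the 2:1 spreading method:
Δσ = qB/(B+z) = 141×2/(2+4.3) = 44.762 kPa
Final effective stress: σ'_f = σ'_0 + Δσ = 91.2 + 44.762 = 135.96 kPa.
Normally consolidated clay, so the full stress increment lies on the virgin compression line:
S_c = C_c·H/(1+e₀)·log₁₀(σ'_f/σ'_0) = 0.24×4.2/(1+1.02)×log₁₀(135.96/91.2)
    = 0.49901 × 0.17342 = 0.08654 m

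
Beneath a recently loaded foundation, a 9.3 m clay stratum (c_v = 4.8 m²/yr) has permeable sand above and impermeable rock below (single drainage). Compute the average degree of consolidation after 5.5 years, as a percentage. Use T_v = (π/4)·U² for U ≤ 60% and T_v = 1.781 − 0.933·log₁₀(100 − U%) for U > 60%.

U ≈ 61.8 %

Drainage path length: H_d = H = 9.3 m (single drainage).
T_v = c_v·t/H_d² = 4.8×5.5/9.3² = 0.30524.
T_v = 0.30524 corresponds to the U > 60% branch:
U = 1 − 10^((1.781 − T_v)/0.933)/100 = 0.6183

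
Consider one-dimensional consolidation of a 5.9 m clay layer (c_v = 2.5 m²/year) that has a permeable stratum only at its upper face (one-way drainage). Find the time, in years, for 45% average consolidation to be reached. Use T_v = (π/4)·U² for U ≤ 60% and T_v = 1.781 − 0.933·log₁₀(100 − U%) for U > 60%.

Drainage path length: H_d = H = 5.9 m (single drainage).
U ≤ 60%: T_v = (π/4)·U² = (π/4)×0.45² = 0.15904.
t = T_v·H_d²/c_v = 0.15904×5.9²/2.5 = 2.214 years.

t ≈ 2.21 years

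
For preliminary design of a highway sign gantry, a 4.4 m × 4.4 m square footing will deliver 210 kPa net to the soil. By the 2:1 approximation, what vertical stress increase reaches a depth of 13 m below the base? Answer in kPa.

By the 2:1 method the load spreads at 1 horizontal : 2 vertical, so at depth z the loaded area has grown by z in each plan dimension:
Δσ = qBL/((B+z)(L+z)) = 210×4.4×4.4/((4.4+13)(4.4+13)) = 13.428 kPa

Δσ_z ≈ 13.4 kPa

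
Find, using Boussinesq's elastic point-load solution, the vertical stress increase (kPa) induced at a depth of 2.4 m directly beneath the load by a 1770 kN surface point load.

Boussinesq vertical stress below a point load on an elastic half-space:
Δσ_z = 3P/(2πz²) · [1 + (r/z)²]^(−5/2)
r/z = 0/2.4 = 0; [1+(r/z)²]^(−5/2) = 1.
Δσ_z = 3×1770/(2π×2.4²) × 1 = 146.72 × 1 = 146.7 kPa

Δσ_z ≈ 147 kPa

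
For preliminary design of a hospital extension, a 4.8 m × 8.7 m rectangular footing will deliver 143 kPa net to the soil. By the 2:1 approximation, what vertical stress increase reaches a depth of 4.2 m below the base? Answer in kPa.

Δσ_z ≈ 51.4 kPa

By the 2:1 method the load spreads at 1 horizontal : 2 vertical, so at depth z the loaded area has grown by z in each plan dimension:
Δσ = qBL/((B+z)(L+z)) = 143×4.8×8.7/((4.8+4.2)(8.7+4.2)) = 51.436 kPa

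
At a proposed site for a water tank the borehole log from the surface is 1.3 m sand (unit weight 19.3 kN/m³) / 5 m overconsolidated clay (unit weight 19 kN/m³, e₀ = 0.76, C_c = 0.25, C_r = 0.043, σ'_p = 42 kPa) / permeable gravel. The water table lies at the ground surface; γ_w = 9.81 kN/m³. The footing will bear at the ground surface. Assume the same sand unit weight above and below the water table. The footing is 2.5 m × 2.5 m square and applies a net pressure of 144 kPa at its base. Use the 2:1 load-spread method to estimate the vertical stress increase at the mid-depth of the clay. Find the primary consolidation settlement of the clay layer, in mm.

Mid-depth of clay below the ground surface: z = 1.3 + 5/2 = 3.8 m.
Total vertical stress at mid-clay: σ_v = 19.3×1.3 + 19×2.5 = 72.59 kPa.
Pore pressure: u = 9.81×(3.8 − 0) = 37.278 kPa.
Initial effective stress: σ'_0 = σ_v − u = 72.59 − 37.278 = 35.312 kPa.
Stress increase at mid-clay by the 2:1 spreading method:
Δσ = qBL/((B+z)(L+z)) = 144×2.5×2.5/((2.5+3.8)(2.5+3.8)) = 22.676 kPa
Final effective stress: σ'_f = 35.312 + 22.676 = 57.988 kPa.
σ'_f = 57.988 > σ'_p = 42 kPa, so the stress path crosses the preconsolidation pressure — recompression up to σ'_p, then virgin compression beyond:
S_c = H/(1+e₀)·[C_r·log₁₀(σ'_p/σ'_0) + C_c·log₁₀(σ'_f/σ'_p)]
    = 5/1.76 × [0.043×log₁₀(42/35.312) + 0.25×log₁₀(57.988/42)]
    = 2.8409 × [0.0032391 + 0.035022] = 0.1087 m

S_c ≈ 109 mm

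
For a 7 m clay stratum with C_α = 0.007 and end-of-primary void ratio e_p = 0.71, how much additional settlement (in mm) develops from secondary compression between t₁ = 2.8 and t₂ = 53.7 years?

S_s ≈ 36.8 mm

Secondary compression: S_s = C_α·H/(1+e_p)·log₁₀(t₂/t₁)
S_s = 0.007×7/(1+0.71)×log₁₀(53.7/2.8)
    = 0.02865 × 1.283 = 0.03676 m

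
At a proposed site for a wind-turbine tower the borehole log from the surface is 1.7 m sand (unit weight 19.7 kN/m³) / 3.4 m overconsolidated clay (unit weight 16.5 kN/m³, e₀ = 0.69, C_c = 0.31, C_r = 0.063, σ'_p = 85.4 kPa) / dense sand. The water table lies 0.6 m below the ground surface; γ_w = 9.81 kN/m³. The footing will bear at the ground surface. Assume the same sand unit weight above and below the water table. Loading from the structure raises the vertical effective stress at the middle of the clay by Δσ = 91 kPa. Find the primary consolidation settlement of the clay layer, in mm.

S_c ≈ 154 mm

Mid-depth of clay below the ground surface: z = 1.7 + 3.4/2 = 3.4 m.
Total vertical stress at mid-clay: σ_v = 19.7×1.7 + 16.5×1.7 = 61.54 kPa.
Pore pressure: u = 9.81×(3.4 − 0.6) = 27.468 kPa.
Initial effective stress: σ'_0 = σ_v − u = 61.54 − 27.468 = 34.072 kPa.
Final effective stress: σ'_f = 34.072 + 91 = 125.07 kPa.
σ'_f = 125.07 > σ'_p = 85.4 kPa, so the stress path crosses the preconsolidation pressure — recompression up to σ'_p, then virgin compression beyond:
S_c = H/(1+e₀)·[C_r·log₁₀(σ'_p/σ'_0) + C_c·log₁₀(σ'_f/σ'_p)]
    = 3.4/1.69 × [0.063×log₁₀(85.4/34.072) + 0.31×log₁₀(125.07/85.4)]
    = 2.0118 × [0.025141 + 0.051366] = 0.1539 m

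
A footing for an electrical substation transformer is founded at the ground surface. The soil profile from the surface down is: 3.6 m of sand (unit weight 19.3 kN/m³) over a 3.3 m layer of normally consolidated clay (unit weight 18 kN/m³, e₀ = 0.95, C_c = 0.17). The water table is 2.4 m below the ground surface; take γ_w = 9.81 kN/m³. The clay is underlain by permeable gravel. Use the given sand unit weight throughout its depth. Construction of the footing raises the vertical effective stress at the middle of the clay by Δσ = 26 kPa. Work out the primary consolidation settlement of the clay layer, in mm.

S_c ≈ 38.9 mm

Mid-depth of clay below the ground surface: z = 3.6 + 3.3/2 = 5.25 m.
Total vertical stress at mid-clay: σ_v = 19.3×3.6 + 18×1.65 = 99.18 kPa.
Pore pressure: u = 9.81×(5.25 − 2.4) = 27.959 kPa.
Initial effective stress: σ'_0 = σ_v − u = 99.18 − 27.959 = 71.221 kPa.
Final effective stress: σ'_f = σ'_0 + Δσ = 71.221 + 26 = 97.221 kPa.
Normally consolidated clay, so the full stress increment lies on the virgin compression line:
S_c = C_c·H/(1+e₀)·log₁₀(σ'_f/σ'_0) = 0.17×3.3/(1+0.95)×log₁₀(97.221/71.221)
    = 0.28769 × 0.13515 = 0.03888 m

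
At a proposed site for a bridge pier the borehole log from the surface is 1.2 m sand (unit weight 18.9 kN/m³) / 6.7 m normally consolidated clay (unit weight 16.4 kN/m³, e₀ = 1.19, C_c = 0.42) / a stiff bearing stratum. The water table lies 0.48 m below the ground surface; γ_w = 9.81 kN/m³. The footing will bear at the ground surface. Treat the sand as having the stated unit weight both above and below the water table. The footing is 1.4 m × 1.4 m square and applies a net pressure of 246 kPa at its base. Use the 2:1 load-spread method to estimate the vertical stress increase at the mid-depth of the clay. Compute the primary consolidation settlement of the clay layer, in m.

S_c ≈ 0.172 m

Mid-depth of clay below the ground surface: z = 1.2 + 6.7/2 = 4.55 m.
Total vertical stress at mid-clay: σ_v = 18.9×1.2 + 16.4×3.35 = 77.62 kPa.
Pore pressure: u = 9.81×(4.55 − 0.48) = 39.927 kPa.
Initial effective stress: σ'_0 = σ_v − u = 77.62 − 39.927 = 37.693 kPa.
Stress increase at mid-clay by the 2:1 spreading method:
Δσ = qBL/((B+z)(L+z)) = 246×1.4×1.4/((1.4+4.55)(1.4+4.55)) = 13.619 kPa
Final effective stress: σ'_f = σ'_0 + Δσ = 37.693 + 13.619 = 51.312 kPa.
Normally consolidated clay, so the full stress increment lies on the virgin compression line:
S_c = C_c·H/(1+e₀)·log₁₀(σ'_f/σ'_0) = 0.42×6.7/(1+1.19)×log₁₀(51.312/37.693)
    = 1.2849 × 0.13396 = 0.1721 m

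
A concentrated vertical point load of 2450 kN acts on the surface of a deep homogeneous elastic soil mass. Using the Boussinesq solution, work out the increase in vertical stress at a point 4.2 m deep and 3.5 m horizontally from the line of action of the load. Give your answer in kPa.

Boussinesq vertical stress below a point load on an elastic half-space:
Δσ_z = 3P/(2πz²) · [1 + (r/z)²]^(−5/2)
r/z = 3.5/4.2 = 0.83333; [1+(r/z)²]^(−5/2) = 0.26757.
Δσ_z = 3×2450/(2π×4.2²) × 0.26757 = 66.315 × 0.26757 = 17.74 kPa

Δσ_z ≈ 17.7 kPa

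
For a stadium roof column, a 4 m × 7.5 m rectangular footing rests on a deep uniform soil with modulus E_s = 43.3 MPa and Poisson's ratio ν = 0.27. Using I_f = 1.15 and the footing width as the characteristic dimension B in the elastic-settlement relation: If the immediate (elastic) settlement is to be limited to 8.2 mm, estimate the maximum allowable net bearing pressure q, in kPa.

E_s = 43.3 MPa = 43300 kPa.
S_e = q·B·(1−ν²)/E_s · I_f  ⇒  q = S_e·E_s / (B·(1−ν²)·I_f).
q = 0.0082 × 43300 / (4 × 0.9271 × 1.15) = 83.26 kPa

q ≈ 83.3 kPa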